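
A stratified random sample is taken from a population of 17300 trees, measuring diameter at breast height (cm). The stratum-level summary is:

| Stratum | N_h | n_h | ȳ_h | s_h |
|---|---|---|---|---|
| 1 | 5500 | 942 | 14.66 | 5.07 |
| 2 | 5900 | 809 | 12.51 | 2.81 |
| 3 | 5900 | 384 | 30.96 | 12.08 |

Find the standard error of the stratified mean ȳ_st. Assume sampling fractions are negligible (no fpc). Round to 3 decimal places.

V̂(ȳ_st) = Σ W_h² s_h²/n_h, with W_h = N_h/N and N = 17300:
  stratum 1: (5500/17300)²·5.07²/942 = 0.00275802
  stratum 2: (5900/17300)²·2.81²/809 = 0.00113521
  stratum 3: (5900/17300)²·12.08²/384 = 0.0441992
V̂(ȳ_st) = 0.0480924
SE(ȳ_st) = √0.0480924 = 0.2193

SE(ȳ_st) ≈ 0.219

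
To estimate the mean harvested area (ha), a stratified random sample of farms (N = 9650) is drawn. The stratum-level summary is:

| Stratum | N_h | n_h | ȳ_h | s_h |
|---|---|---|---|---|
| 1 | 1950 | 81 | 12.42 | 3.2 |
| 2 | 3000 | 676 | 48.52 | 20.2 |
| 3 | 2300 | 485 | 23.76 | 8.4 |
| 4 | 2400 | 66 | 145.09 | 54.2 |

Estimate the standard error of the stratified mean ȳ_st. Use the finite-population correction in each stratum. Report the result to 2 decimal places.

SE(ȳ_st) ≈ 1.65

V̂(ȳ_st) = Σ W_h² (1 − n_h/N_h) s_h²/n_h, with W_h = N_h/N and N = 9650:
  stratum 1: (1950/9650)²·(1 − 81/1950)·3.2²/81 = 0.00494771
  stratum 2: (3000/9650)²·(1 − 676/3000)·20.2²/676 = 0.0451917
  stratum 3: (2300/9650)²·(1 − 485/2300)·8.4²/485 = 0.00652179
  stratum 4: (2400/9650)²·(1 − 66/2400)·54.2²/66 = 2.67739
V̂(ȳ_st) = 2.73405
SE(ȳ_st) = √2.73405 = 1.6535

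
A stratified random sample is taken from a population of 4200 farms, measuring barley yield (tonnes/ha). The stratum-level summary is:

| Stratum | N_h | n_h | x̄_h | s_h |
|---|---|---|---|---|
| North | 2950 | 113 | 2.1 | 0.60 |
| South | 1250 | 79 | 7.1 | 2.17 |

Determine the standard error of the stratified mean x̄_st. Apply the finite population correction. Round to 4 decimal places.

SE(x̄_st) ≈ 0.0804

V̂(x̄_st) = Σ W_h² (1 − n_h/N_h) s_h²/n_h, with W_h = N_h/N and N = 4200:
  stratum North: (2950/4200)²·(1 − 113/2950)·0.60²/113 = 0.0015115
  stratum South: (1250/4200)²·(1 − 79/1250)·2.17²/79 = 0.00494608
V̂(x̄_st) = 0.00645757
SE(x̄_st) = √0.00645757 = 0.080359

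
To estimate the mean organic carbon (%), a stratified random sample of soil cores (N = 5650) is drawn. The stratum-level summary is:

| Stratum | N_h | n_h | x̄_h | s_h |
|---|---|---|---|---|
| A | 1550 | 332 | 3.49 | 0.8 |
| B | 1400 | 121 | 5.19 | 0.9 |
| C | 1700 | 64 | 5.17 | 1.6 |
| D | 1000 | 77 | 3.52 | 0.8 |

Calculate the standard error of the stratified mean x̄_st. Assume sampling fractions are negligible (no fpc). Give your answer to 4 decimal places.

V̂(x̄_st) = Σ W_h² s_h²/n_h, with W_h = N_h/N and N = 5650:
  stratum A: (1550/5650)²·0.8²/332 = 0.00014508
  stratum B: (1400/5650)²·0.9²/121 = 0.000411016
  stratum C: (1700/5650)²·1.6²/64 = 0.00362127
  stratum D: (1000/5650)²·0.8²/77 = 0.000260371
V̂(x̄_st) = 0.00443774
SE(x̄_st) = √0.00443774 = 0.0666163

SE(x̄_st) ≈ 0.0666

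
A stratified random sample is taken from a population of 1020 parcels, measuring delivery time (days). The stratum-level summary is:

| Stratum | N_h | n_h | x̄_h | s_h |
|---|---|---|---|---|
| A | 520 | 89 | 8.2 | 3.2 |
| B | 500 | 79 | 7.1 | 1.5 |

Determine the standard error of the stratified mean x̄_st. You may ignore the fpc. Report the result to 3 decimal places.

SE(x̄_st) ≈ 0.192

V̂(x̄_st) = Σ W_h² s_h²/n_h, with W_h = N_h/N and N = 1020:
  stratum A: (520/1020)²·3.2²/89 = 0.0299031
  stratum B: (500/1020)²·1.5²/79 = 0.00684377
V̂(x̄_st) = 0.0367469
SE(x̄_st) = √0.0367469 = 0.191695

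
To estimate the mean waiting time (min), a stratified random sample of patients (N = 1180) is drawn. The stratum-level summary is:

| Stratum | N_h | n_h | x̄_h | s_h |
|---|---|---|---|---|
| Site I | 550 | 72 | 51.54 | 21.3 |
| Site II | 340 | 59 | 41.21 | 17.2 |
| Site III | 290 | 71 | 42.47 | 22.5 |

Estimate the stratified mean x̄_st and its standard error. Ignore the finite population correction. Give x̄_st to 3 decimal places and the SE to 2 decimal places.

x̄_st = Σ W_h x̄_h = (550·51.54 + 340·41.21 + 290·42.47)/1180 = 46.33449
V̂(x̄_st) = Σ W_h² s_h²/n_h, with W_h = N_h/N and N = 1180:
  stratum Site I: (550/1180)²·21.3²/72 = 1.36895
  stratum Site II: (340/1180)²·17.2²/59 = 0.416293
  stratum Site III: (290/1180)²·22.5²/71 = 0.430664
V̂(x̄_st) = 2.21591
SE(x̄_st) = √2.21591 = 1.48859

x̄_st ≈ 46.334, SE ≈ 1.49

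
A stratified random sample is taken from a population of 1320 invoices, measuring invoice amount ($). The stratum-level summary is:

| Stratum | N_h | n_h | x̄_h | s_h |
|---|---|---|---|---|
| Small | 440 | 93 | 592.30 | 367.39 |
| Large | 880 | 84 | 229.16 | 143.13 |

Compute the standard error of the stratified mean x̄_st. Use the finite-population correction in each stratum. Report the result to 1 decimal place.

V̂(x̄_st) = Σ W_h² (1 − n_h/N_h) s_h²/n_h, with W_h = N_h/N and N = 1320:
  stratum Small: (440/1320)²·(1 − 93/440)·367.39²/93 = 127.176
  stratum Large: (880/1320)²·(1 − 84/880)·143.13²/84 = 98.046
V̂(x̄_st) = 225.222
SE(x̄_st) = √225.222 = 15.0074

SE(x̄_st) ≈ 15.0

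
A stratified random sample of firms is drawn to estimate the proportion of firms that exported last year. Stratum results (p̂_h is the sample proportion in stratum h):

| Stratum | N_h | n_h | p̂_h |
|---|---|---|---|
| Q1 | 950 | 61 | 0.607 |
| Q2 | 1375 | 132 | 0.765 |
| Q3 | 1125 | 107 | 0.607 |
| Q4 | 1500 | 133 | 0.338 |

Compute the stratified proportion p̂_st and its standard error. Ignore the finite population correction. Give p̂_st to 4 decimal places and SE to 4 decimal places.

p̂_st ≈ 0.5694, SE ≈ 0.0229

N = 4950; stratum weights W_h = N_h/N.
p̂_st = Σ W_h p̂_h = (950·0.607 + 1375·0.765 + 1125·0.607 + 1500·0.338)/4950 = 0.56937
V̂(p̂_st) = Σ W_h² p̂_h(1−p̂_h)/(n_h−1):
  stratum Q1: (950/4950)²·0.607·0.393/60 = 0.000146442
  stratum Q2: (1375/4950)²·0.765·0.235/131 = 0.00010589
  stratum Q3: (1125/4950)²·0.607·0.393/106 = 0.000116244
  stratum Q4: (1500/4950)²·0.338·0.662/132 = 0.000155659
V̂(p̂_st) = 0.000524234; SE = √V̂ = 0.0228962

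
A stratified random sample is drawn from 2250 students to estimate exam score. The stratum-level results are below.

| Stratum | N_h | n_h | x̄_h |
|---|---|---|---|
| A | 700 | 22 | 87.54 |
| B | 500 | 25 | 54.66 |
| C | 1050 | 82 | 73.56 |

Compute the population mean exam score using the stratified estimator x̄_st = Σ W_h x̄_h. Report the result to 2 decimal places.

x̄_st ≈ 73.71

N = Σ N_h = 2250. Stratum weights W_h = N_h/N.
x̄_st = (700·87.54 + 500·54.66 + 1050·73.56) / 2250 = 73.7093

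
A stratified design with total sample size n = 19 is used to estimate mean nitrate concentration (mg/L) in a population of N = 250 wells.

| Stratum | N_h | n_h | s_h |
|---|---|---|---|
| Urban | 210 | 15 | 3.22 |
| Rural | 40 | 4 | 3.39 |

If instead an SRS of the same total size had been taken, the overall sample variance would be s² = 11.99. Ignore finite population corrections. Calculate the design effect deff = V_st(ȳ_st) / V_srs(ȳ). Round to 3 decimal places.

V̂(ȳ_st) = Σ W_h² s_h²/n_h, with W_h = N_h/N and N = 250:
  stratum Urban: (210/250)²·3.22²/15 = 0.48773
  stratum Rural: (40/250)²·3.39²/4 = 0.0735494
V_st = 0.561279
V_srs = s²/n = 11.99/19 = 0.631053
deff = V_st / V_srs = 0.561279/0.631053 = 0.8894

deff ≈ 0.889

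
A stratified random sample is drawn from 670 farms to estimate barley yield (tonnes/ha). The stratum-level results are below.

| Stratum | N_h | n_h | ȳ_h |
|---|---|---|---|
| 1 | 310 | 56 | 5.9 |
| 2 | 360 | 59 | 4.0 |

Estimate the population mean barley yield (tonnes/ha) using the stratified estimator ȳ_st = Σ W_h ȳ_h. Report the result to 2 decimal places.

N = Σ N_h = 670. Stratum weights W_h = N_h/N.
ȳ_st = (310·5.9 + 360·4.0) / 670 = 4.8791

ȳ_st ≈ 4.88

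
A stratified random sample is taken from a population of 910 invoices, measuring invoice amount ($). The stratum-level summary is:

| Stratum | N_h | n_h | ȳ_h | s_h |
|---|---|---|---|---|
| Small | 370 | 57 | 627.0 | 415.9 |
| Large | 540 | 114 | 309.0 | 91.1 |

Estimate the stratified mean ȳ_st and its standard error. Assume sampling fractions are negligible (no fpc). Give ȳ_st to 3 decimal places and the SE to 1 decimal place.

ȳ_st ≈ 438.297, SE ≈ 23.0

ȳ_st = Σ W_h ȳ_h = (370·627.0 + 540·309.0)/910 = 438.29670
V̂(ȳ_st) = Σ W_h² s_h²/n_h, with W_h = N_h/N and N = 910:
  stratum Small: (370/910)²·415.9²/57 = 501.676
  stratum Large: (540/910)²·91.1²/114 = 25.6352
V̂(ȳ_st) = 527.312
SE(ȳ_st) = √527.312 = 22.9633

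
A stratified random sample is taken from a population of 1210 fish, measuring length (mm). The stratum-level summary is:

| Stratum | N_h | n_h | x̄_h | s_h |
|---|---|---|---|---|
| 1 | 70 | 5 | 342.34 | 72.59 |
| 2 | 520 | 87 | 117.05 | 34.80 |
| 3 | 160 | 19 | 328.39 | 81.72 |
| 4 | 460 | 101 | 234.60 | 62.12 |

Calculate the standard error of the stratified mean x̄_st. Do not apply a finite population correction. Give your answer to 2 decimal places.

V̂(x̄_st) = Σ W_h² s_h²/n_h, with W_h = N_h/N and N = 1210:
  stratum 1: (70/1210)²·72.59²/5 = 3.52703
  stratum 2: (520/1210)²·34.80²/87 = 2.57084
  stratum 3: (160/1210)²·81.72²/19 = 6.14571
  stratum 4: (460/1210)²·62.12²/101 = 5.52187
V̂(x̄_st) = 17.7655
SE(x̄_st) = √17.7655 = 4.21491

SE(x̄_st) ≈ 4.21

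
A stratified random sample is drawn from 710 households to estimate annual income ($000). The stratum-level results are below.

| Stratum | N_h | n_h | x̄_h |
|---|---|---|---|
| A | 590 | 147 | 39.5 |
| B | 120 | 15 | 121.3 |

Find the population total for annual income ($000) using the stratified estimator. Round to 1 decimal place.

τ̂_st = Σ N_h x̄_h = 590·39.5 + 120·121.3 = 37861.0

τ̂_st ≈ 37861.0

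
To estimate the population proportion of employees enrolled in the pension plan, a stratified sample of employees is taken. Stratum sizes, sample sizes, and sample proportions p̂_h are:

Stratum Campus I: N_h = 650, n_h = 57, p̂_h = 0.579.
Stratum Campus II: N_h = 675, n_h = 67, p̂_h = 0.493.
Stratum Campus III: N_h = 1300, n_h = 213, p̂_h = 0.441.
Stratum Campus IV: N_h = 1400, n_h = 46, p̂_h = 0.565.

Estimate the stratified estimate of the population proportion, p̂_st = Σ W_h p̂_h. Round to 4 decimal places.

N = 4025; stratum weights W_h = N_h/N.
p̂_st = Σ W_h p̂_h = (650·0.579 + 675·0.493 + 1300·0.441 + 1400·0.565)/4025 = 0.51514

p̂_st ≈ 0.5151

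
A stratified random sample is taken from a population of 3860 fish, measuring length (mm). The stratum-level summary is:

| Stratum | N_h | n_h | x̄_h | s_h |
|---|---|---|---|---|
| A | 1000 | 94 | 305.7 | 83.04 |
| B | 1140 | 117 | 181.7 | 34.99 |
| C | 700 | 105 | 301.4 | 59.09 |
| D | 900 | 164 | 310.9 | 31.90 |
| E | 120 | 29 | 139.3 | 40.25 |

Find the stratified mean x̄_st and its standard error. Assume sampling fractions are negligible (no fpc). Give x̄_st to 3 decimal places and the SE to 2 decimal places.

x̄_st ≈ 264.338, SE ≈ 2.71

x̄_st = Σ W_h x̄_h = (1000·305.7 + 1140·181.7 + 700·301.4 + 900·310.9 + 120·139.3)/3860 = 264.33782
V̂(x̄_st) = Σ W_h² s_h²/n_h, with W_h = N_h/N and N = 3860:
  stratum A: (1000/3860)²·83.04²/94 = 4.92348
  stratum B: (1140/3860)²·34.99²/117 = 0.912719
  stratum C: (700/3860)²·59.09²/105 = 1.0936
  stratum D: (900/3860)²·31.90²/164 = 0.337325
  stratum E: (120/3860)²·40.25²/29 = 0.053991
V̂(x̄_st) = 7.32112
SE(x̄_st) = √7.32112 = 2.70576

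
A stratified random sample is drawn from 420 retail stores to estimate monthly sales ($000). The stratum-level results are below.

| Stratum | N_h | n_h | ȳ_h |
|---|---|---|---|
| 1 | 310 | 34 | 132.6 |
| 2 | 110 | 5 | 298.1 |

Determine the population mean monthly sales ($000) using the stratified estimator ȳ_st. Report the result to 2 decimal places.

ȳ_st ≈ 175.95

N = Σ N_h = 420. Stratum weights W_h = N_h/N.
ȳ_st = (310·132.6 + 110·298.1) / 420 = 175.9452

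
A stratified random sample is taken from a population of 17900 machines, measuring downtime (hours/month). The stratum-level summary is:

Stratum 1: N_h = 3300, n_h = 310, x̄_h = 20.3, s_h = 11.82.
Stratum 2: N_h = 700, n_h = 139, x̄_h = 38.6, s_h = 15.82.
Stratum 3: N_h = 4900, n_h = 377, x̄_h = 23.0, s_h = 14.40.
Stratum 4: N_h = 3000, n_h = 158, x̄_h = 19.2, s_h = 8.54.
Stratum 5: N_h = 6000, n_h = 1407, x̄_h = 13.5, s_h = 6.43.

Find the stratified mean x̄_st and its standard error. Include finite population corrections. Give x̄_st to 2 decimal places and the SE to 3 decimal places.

x̄_st = Σ W_h x̄_h = (3300·20.3 + 700·38.6 + 4900·23.0 + 3000·19.2 + 6000·13.5)/17900 = 19.29106
V̂(x̄_st) = Σ W_h² (1 − n_h/N_h) s_h²/n_h, with W_h = N_h/N and N = 17900:
  stratum 1: (3300/17900)²·(1 − 310/3300)·11.82²/310 = 0.0138788
  stratum 2: (700/17900)²·(1 − 139/700)·15.82²/139 = 0.00220675
  stratum 3: (4900/17900)²·(1 − 377/4900)·14.40²/377 = 0.0380452
  stratum 4: (3000/17900)²·(1 − 158/3000)·8.54²/158 = 0.0122828
  stratum 5: (6000/17900)²·(1 − 1407/6000)·6.43²/1407 = 0.00252737
V̂(x̄_st) = 0.068941
SE(x̄_st) = √0.068941 = 0.262566

x̄_st ≈ 19.29, SE ≈ 0.263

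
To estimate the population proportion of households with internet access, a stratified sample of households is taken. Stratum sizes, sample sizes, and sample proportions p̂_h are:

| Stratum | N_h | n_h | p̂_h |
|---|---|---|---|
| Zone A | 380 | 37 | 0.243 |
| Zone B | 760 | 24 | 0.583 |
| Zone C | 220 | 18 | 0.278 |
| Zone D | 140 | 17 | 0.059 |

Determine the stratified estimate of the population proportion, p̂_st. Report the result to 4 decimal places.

p̂_st ≈ 0.4032

N = 1500; stratum weights W_h = N_h/N.
p̂_st = Σ W_h p̂_h = (380·0.243 + 760·0.583 + 220·0.278 + 140·0.059)/1500 = 0.40323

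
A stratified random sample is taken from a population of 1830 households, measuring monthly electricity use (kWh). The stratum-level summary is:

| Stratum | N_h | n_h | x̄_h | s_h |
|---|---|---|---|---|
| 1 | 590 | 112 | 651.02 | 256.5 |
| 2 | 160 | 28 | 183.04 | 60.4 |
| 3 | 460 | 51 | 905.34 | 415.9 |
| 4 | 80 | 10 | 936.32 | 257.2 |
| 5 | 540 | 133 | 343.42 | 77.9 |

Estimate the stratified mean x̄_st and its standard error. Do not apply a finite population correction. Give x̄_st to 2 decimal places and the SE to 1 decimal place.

x̄_st = Σ W_h x̄_h = (590·651.02 + 160·183.04 + 460·905.34 + 80·936.32 + 540·343.42)/1830 = 595.73607
V̂(x̄_st) = Σ W_h² s_h²/n_h, with W_h = N_h/N and N = 1830:
  stratum 1: (590/1830)²·256.5²/112 = 61.0602
  stratum 2: (160/1830)²·60.4²/28 = 0.995987
  stratum 3: (460/1830)²·415.9²/51 = 214.299
  stratum 4: (80/1830)²·257.2²/10 = 12.6421
  stratum 5: (540/1830)²·77.9²/133 = 3.97291
V̂(x̄_st) = 292.971
SE(x̄_st) = √292.971 = 17.1164

x̄_st ≈ 595.74, SE ≈ 17.1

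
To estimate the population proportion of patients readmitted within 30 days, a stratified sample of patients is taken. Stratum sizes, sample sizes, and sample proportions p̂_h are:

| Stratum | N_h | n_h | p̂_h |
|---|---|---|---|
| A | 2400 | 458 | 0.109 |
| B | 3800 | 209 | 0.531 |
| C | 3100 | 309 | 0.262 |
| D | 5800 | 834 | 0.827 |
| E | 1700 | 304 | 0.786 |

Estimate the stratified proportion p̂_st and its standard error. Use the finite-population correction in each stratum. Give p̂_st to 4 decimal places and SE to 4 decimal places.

p̂_st ≈ 0.5491, SE ≈ 0.0101

N = 16800; stratum weights W_h = N_h/N.
p̂_st = Σ W_h p̂_h = (2400·0.109 + 3800·0.531 + 3100·0.262 + 5800·0.827 + 1700·0.786)/16800 = 0.54907
V̂(p̂_st) = Σ W_h² (1 − n_h/N_h) p̂_h(1−p̂_h)/(n_h−1):
  stratum A: (2400/16800)²·(1 − 458/2400)·0.109·0.891/457 = 3.50938e-06
  stratum B: (3800/16800)²·(1 − 209/3800)·0.531·0.469/208 = 5.78875e-05
  stratum C: (3100/16800)²·(1 − 309/3100)·0.262·0.738/308 = 1.92446e-05
  stratum D: (5800/16800)²·(1 − 834/5800)·0.827·0.173/833 = 1.75276e-05
  stratum E: (1700/16800)²·(1 − 304/1700)·0.786·0.214/303 = 4.66777e-06
V̂(p̂_st) = 0.000102837; SE = √V̂ = 0.0101409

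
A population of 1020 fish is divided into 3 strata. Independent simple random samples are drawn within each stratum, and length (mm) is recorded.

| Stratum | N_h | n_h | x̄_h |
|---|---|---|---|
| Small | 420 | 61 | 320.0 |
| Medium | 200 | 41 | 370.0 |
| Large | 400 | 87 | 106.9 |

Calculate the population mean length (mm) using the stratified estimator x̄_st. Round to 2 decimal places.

N = Σ N_h = 1020. Stratum weights W_h = N_h/N.
x̄_st = (420·320.0 + 200·370.0 + 400·106.9) / 1020 = 246.2353

x̄_st ≈ 246.24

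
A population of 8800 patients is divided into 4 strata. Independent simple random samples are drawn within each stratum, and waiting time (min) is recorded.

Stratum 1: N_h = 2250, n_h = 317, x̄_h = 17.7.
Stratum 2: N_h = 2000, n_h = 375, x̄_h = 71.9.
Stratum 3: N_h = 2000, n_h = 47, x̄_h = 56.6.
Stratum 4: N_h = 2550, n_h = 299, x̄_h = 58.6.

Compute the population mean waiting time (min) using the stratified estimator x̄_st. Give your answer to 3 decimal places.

N = Σ N_h = 8800. Stratum weights W_h = N_h/N.
x̄_st = (2250·17.7 + 2000·71.9 + 2000·56.6 + 2550·58.6) / 8800 = 50.71080

x̄_st ≈ 50.711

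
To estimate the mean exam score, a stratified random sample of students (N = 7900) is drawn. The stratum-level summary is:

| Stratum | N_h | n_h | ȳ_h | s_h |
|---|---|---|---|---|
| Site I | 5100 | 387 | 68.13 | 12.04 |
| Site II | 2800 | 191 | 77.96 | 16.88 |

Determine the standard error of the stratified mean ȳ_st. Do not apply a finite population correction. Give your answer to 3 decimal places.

V̂(ȳ_st) = Σ W_h² s_h²/n_h, with W_h = N_h/N and N = 7900:
  stratum Site I: (5100/7900)²·12.04²/387 = 0.156109
  stratum Site II: (2800/7900)²·16.88²/191 = 0.187402
V̂(ȳ_st) = 0.343511
SE(ȳ_st) = √0.343511 = 0.586098

SE(ȳ_st) ≈ 0.586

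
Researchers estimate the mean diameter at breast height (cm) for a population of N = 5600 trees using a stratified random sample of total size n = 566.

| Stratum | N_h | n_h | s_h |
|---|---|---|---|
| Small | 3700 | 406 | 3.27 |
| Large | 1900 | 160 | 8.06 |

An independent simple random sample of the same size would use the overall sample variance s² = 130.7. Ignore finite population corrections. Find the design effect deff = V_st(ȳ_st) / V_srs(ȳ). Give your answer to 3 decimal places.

V̂(ȳ_st) = Σ W_h² s_h²/n_h, with W_h = N_h/N and N = 5600:
  stratum Small: (3700/5600)²·3.27²/406 = 0.0114973
  stratum Large: (1900/5600)²·8.06²/160 = 0.0467392
V_st = 0.0582365
V_srs = s²/n = 130.7/566 = 0.230919
deff = V_st / V_srs = 0.0582365/0.230919 = 0.2522

deff ≈ 0.252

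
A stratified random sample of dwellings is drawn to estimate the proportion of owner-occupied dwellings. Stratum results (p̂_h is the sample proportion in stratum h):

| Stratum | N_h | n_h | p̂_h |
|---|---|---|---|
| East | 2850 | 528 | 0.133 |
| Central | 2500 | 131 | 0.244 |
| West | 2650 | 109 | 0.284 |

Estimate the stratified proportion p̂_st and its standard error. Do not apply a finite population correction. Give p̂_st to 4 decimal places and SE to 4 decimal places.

N = 8000; stratum weights W_h = N_h/N.
p̂_st = Σ W_h p̂_h = (2850·0.133 + 2500·0.244 + 2650·0.284)/8000 = 0.21771
V̂(p̂_st) = Σ W_h² p̂_h(1−p̂_h)/(n_h−1):
  stratum East: (2850/8000)²·0.133·0.867/527 = 2.77696e-05
  stratum Central: (2500/8000)²·0.244·0.756/130 = 0.00013857
  stratum West: (2650/8000)²·0.284·0.716/108 = 0.000206595
V̂(p̂_st) = 0.000372934; SE = √V̂ = 0.0193115

p̂_st ≈ 0.2177, SE ≈ 0.0193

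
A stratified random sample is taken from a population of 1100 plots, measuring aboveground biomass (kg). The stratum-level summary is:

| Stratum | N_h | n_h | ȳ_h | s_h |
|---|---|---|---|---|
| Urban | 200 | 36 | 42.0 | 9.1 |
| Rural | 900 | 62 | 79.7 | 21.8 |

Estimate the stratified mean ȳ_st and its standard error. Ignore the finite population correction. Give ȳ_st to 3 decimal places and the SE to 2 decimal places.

ȳ_st ≈ 72.845, SE ≈ 2.28

ȳ_st = Σ W_h ȳ_h = (200·42.0 + 900·79.7)/1100 = 72.84545
V̂(ȳ_st) = Σ W_h² s_h²/n_h, with W_h = N_h/N and N = 1100:
  stratum Urban: (200/1100)²·9.1²/36 = 0.0760422
  stratum Rural: (900/1100)²·21.8²/62 = 5.13122
V̂(ȳ_st) = 5.20727
SE(ȳ_st) = √5.20727 = 2.28194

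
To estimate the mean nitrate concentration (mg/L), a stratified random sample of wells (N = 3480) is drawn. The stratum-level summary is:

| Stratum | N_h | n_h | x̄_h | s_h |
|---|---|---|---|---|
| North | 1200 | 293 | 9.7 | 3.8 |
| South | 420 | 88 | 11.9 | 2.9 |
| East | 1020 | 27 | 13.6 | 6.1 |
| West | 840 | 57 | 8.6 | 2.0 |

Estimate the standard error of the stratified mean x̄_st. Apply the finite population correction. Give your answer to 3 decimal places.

SE(x̄_st) ≈ 0.353

V̂(x̄_st) = Σ W_h² (1 − n_h/N_h) s_h²/n_h, with W_h = N_h/N and N = 3480:
  stratum North: (1200/3480)²·(1 − 293/1200)·3.8²/293 = 0.00442924
  stratum South: (420/3480)²·(1 − 88/420)·2.9²/88 = 0.00110038
  stratum East: (1020/3480)²·(1 − 27/1020)·6.1²/27 = 0.115262
  stratum West: (840/3480)²·(1 − 57/840)·2.0²/57 = 0.00381125
V̂(x̄_st) = 0.124603
SE(x̄_st) = √0.124603 = 0.352992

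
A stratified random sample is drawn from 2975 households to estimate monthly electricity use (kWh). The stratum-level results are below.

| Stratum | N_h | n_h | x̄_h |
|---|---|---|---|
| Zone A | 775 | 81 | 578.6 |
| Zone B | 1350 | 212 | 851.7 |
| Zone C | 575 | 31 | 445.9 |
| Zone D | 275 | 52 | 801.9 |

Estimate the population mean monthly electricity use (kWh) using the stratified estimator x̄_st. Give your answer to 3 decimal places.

N = Σ N_h = 2975. Stratum weights W_h = N_h/N.
x̄_st = (775·578.6 + 1350·851.7 + 575·445.9 + 275·801.9) / 2975 = 697.52101

x̄_st ≈ 697.521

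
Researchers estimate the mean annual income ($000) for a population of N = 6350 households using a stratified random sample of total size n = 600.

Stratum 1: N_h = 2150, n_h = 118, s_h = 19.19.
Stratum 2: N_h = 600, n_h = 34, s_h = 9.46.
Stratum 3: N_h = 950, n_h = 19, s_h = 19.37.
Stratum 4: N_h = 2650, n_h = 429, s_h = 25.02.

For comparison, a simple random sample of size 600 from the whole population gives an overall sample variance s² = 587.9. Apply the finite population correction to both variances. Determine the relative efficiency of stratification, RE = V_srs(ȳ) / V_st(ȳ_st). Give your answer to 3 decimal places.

V̂(ȳ_st) = Σ W_h² (1 − n_h/N_h) s_h²/n_h, with W_h = N_h/N and N = 6350:
  stratum 1: (2150/6350)²·(1 − 118/2150)·19.19²/118 = 0.338129
  stratum 2: (600/6350)²·(1 − 34/600)·9.46²/34 = 0.0221679
  stratum 3: (950/6350)²·(1 − 19/950)·19.37²/19 = 0.433143
  stratum 4: (2650/6350)²·(1 − 429/2650)·25.02²/429 = 0.212992
V_st = 1.00643
V_srs = (1 − 600/6350)·587.9/600 = 0.887251
Relative efficiency = V_srs / V_st = 0.887251/1.00643 = 0.8816

RE ≈ 0.882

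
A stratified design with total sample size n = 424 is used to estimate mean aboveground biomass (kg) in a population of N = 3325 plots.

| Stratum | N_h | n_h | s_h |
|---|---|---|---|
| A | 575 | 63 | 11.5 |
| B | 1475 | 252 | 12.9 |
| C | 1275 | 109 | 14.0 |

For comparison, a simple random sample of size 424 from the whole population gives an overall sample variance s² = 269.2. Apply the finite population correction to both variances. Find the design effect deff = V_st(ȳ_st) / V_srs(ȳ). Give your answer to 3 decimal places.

deff ≈ 0.732

V̂(ȳ_st) = Σ W_h² (1 − n_h/N_h) s_h²/n_h, with W_h = N_h/N and N = 3325:
  stratum A: (575/3325)²·(1 − 63/575)·11.5²/63 = 0.0558997
  stratum B: (1475/3325)²·(1 − 252/1475)·12.9²/252 = 0.107749
  stratum C: (1275/3325)²·(1 − 109/1275)·14.0²/109 = 0.241799
V_st = 0.405448
V_srs = (1 − 424/3325)·269.2/424 = 0.553943
deff = V_st / V_srs = 0.405448/0.553943 = 0.7319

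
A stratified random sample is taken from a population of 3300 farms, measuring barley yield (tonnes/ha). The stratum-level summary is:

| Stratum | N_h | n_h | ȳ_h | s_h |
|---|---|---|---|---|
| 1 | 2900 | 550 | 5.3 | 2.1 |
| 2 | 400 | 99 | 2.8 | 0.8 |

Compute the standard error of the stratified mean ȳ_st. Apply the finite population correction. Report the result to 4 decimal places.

V̂(ȳ_st) = Σ W_h² (1 − n_h/N_h) s_h²/n_h, with W_h = N_h/N and N = 3300:
  stratum 1: (2900/3300)²·(1 − 550/2900)·2.1²/550 = 0.00501781
  stratum 2: (400/3300)²·(1 − 99/400)·0.8²/99 = 7.14732e-05
V̂(ȳ_st) = 0.00508928
SE(ȳ_st) = √0.00508928 = 0.0713392

SE(ȳ_st) ≈ 0.0713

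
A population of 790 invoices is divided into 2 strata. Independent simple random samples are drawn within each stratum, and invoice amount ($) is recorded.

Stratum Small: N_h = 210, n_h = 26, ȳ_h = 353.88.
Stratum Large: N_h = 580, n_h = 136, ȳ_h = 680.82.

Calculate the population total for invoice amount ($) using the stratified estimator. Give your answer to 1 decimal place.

τ̂_st = Σ N_h ȳ_h = 210·353.88 + 580·680.82 = 469190.4

τ̂_st ≈ 469190.4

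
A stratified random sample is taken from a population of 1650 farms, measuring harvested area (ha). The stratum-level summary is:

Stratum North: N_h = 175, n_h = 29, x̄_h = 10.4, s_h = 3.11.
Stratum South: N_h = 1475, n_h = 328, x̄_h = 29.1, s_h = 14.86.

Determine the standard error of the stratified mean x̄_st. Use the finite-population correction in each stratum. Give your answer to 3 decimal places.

V̂(x̄_st) = Σ W_h² (1 − n_h/N_h) s_h²/n_h, with W_h = N_h/N and N = 1650:
  stratum North: (175/1650)²·(1 − 29/175)·3.11²/29 = 0.00313001
  stratum South: (1475/1650)²·(1 − 328/1475)·14.86²/328 = 0.418361
V̂(x̄_st) = 0.421491
SE(x̄_st) = √0.421491 = 0.649223

SE(x̄_st) ≈ 0.649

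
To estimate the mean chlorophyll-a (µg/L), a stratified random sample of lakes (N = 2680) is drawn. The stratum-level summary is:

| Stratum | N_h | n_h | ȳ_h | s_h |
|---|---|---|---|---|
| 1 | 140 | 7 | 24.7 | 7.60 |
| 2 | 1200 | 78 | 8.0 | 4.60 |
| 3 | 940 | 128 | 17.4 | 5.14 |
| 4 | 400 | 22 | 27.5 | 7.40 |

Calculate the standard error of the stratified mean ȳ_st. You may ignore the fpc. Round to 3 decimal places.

SE(ȳ_st) ≈ 0.397

V̂(ȳ_st) = Σ W_h² s_h²/n_h, with W_h = N_h/N and N = 2680:
  stratum 1: (140/2680)²·7.60²/7 = 0.0225173
  stratum 2: (1200/2680)²·4.60²/78 = 0.0543894
  stratum 3: (940/2680)²·5.14²/128 = 0.0253923
  stratum 4: (400/2680)²·7.40²/22 = 0.0554487
V̂(ȳ_st) = 0.157748
SE(ȳ_st) = √0.157748 = 0.397175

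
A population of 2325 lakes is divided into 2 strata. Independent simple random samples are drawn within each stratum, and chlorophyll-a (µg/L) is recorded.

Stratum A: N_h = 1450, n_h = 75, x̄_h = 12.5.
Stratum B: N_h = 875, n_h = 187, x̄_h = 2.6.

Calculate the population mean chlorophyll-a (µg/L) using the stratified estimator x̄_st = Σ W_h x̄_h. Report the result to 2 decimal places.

N = Σ N_h = 2325. Stratum weights W_h = N_h/N.
x̄_st = (1450·12.5 + 875·2.6) / 2325 = 8.7742

x̄_st ≈ 8.77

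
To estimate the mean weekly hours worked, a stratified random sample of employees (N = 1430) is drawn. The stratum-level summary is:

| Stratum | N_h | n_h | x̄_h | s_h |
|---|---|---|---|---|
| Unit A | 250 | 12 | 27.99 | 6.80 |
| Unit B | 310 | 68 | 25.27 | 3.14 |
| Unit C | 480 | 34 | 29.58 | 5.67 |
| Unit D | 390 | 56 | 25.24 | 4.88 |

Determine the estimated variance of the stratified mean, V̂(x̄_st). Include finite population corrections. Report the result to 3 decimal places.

V̂(x̄_st) = Σ W_h² (1 − n_h/N_h) s_h²/n_h, with W_h = N_h/N and N = 1430:
  stratum Unit A: (250/1430)²·(1 − 12/250)·6.80²/12 = 0.11212
  stratum Unit B: (310/1430)²·(1 − 68/310)·3.14²/68 = 0.00531931
  stratum Unit C: (480/1430)²·(1 − 34/480)·5.67²/34 = 0.09899
  stratum Unit D: (390/1430)²·(1 − 56/390)·4.88²/56 = 0.0270889
V̂(x̄_st) = 0.243518

V̂(x̄_st) ≈ 0.244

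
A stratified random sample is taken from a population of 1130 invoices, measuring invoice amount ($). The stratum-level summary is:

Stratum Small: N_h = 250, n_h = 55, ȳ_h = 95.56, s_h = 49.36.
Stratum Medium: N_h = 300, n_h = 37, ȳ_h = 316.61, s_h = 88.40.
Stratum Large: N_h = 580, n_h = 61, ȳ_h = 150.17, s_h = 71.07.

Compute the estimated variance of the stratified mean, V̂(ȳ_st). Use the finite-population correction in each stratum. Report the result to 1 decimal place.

V̂(ȳ_st) = Σ W_h² (1 − n_h/N_h) s_h²/n_h, with W_h = N_h/N and N = 1130:
  stratum Small: (250/1130)²·(1 − 55/250)·49.36²/55 = 1.69124
  stratum Medium: (300/1130)²·(1 − 37/300)·88.40²/37 = 13.0504
  stratum Large: (580/1130)²·(1 − 61/580)·71.07²/61 = 19.5201
V̂(ȳ_st) = 34.2617

V̂(ȳ_st) ≈ 34.3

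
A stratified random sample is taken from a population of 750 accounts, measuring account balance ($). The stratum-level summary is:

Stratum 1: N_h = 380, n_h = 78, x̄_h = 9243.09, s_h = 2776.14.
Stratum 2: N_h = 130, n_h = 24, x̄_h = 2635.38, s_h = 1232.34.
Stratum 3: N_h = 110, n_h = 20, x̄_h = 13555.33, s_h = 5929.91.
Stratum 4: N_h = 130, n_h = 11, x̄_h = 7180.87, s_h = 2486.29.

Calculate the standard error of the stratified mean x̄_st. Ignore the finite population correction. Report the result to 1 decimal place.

SE(x̄_st) ≈ 286.3

V̂(x̄_st) = Σ W_h² s_h²/n_h, with W_h = N_h/N and N = 750:
  stratum 1: (380/750)²·2776.14²/78 = 25364.9
  stratum 2: (130/750)²·1232.34²/24 = 1901.14
  stratum 3: (110/750)²·5929.91²/20 = 37820.7
  stratum 4: (130/750)²·2486.29²/11 = 16884
V̂(x̄_st) = 81970.7
SE(x̄_st) = √81970.7 = 286.305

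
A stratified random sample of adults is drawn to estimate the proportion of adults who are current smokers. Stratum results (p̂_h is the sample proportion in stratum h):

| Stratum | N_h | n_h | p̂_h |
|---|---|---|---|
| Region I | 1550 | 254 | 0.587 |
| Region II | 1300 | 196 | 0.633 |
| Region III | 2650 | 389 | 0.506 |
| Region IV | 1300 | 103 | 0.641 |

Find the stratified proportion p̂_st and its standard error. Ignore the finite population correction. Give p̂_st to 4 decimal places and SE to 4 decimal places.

p̂_st ≈ 0.5746, SE ≈ 0.0165

N = 6800; stratum weights W_h = N_h/N.
p̂_st = Σ W_h p̂_h = (1550·0.587 + 1300·0.633 + 2650·0.506 + 1300·0.641)/6800 = 0.57455
V̂(p̂_st) = Σ W_h² p̂_h(1−p̂_h)/(n_h−1):
  stratum Region I: (1550/6800)²·0.587·0.413/253 = 4.97867e-05
  stratum Region II: (1300/6800)²·0.633·0.367/195 = 4.35416e-05
  stratum Region III: (2650/6800)²·0.506·0.494/388 = 9.78407e-05
  stratum Region IV: (1300/6800)²·0.641·0.359/102 = 8.24558e-05
V̂(p̂_st) = 0.000273625; SE = √V̂ = 0.0165416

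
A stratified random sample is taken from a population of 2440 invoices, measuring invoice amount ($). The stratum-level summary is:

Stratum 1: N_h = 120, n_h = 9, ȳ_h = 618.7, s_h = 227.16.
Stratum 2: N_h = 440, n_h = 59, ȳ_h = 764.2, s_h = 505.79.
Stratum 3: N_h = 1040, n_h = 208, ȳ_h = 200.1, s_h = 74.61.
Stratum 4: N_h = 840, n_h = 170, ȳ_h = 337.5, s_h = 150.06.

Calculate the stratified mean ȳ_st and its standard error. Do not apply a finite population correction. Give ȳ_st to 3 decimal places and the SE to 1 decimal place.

ȳ_st = Σ W_h ȳ_h = (120·618.7 + 440·764.2 + 1040·200.1 + 840·337.5)/2440 = 369.71148
V̂(ȳ_st) = Σ W_h² s_h²/n_h, with W_h = N_h/N and N = 2440:
  stratum 1: (120/2440)²·227.16²/9 = 13.8677
  stratum 2: (440/2440)²·505.79²/59 = 140.998
  stratum 3: (1040/2440)²·74.61²/208 = 4.86203
  stratum 4: (840/2440)²·150.06²/170 = 15.6986
V̂(ȳ_st) = 175.427
SE(ȳ_st) = √175.427 = 13.2449

ȳ_st ≈ 369.711, SE ≈ 13.2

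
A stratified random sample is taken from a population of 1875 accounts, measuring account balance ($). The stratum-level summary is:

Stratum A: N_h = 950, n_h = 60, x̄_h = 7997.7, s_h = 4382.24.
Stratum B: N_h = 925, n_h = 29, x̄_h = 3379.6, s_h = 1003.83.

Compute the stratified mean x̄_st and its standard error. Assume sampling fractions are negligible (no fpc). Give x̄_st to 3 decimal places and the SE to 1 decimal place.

x̄_st = Σ W_h x̄_h = (950·7997.7 + 925·3379.6)/1875 = 5719.43733
V̂(x̄_st) = Σ W_h² s_h²/n_h, with W_h = N_h/N and N = 1875:
  stratum A: (950/1875)²·4382.24²/60 = 82164.8
  stratum B: (925/1875)²·1003.83²/29 = 8456.75
V̂(x̄_st) = 90621.5
SE(x̄_st) = √90621.5 = 301.034

x̄_st ≈ 5719.437, SE ≈ 301.0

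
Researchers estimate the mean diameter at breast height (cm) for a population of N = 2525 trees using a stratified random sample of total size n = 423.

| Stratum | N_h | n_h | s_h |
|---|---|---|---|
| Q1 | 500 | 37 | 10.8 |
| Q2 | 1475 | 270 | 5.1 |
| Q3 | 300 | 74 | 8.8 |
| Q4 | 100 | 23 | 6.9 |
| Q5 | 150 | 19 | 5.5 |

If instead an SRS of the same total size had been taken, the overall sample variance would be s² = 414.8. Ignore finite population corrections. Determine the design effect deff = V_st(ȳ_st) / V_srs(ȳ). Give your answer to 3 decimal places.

V̂(ȳ_st) = Σ W_h² s_h²/n_h, with W_h = N_h/N and N = 2525:
  stratum Q1: (500/2525)²·10.8²/37 = 0.123613
  stratum Q2: (1475/2525)²·5.1²/270 = 0.0328729
  stratum Q3: (300/2525)²·8.8²/74 = 0.0147725
  stratum Q4: (100/2525)²·6.9²/23 = 0.00324674
  stratum Q5: (150/2525)²·5.5²/19 = 0.00561864
V_st = 0.180123
V_srs = s²/n = 414.8/423 = 0.980615
deff = V_st / V_srs = 0.180123/0.980615 = 0.1837

deff ≈ 0.184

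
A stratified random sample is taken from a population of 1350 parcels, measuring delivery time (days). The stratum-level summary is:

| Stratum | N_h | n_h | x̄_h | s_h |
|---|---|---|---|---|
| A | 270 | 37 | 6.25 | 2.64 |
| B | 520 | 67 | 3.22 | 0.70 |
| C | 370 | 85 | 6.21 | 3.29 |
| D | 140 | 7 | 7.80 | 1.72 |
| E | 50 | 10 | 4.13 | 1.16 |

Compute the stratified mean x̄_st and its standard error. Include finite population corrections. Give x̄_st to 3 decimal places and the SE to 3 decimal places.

x̄_st = Σ W_h x̄_h = (270·6.25 + 520·3.22 + 370·6.21 + 140·7.80 + 50·4.13)/1350 = 5.15415
V̂(x̄_st) = Σ W_h² (1 − n_h/N_h) s_h²/n_h, with W_h = N_h/N and N = 1350:
  stratum A: (270/1350)²·(1 − 37/270)·2.64²/37 = 0.00650217
  stratum B: (520/1350)²·(1 − 67/520)·0.70²/67 = 0.000945269
  stratum C: (370/1350)²·(1 − 85/370)·3.29²/85 = 0.00736804
  stratum D: (140/1350)²·(1 − 7/140)·1.72²/7 = 0.00431788
  stratum E: (50/1350)²·(1 − 10/50)·1.16²/10 = 0.000147665
V̂(x̄_st) = 0.019281
SE(x̄_st) = √0.019281 = 0.138856

x̄_st ≈ 5.154, SE ≈ 0.139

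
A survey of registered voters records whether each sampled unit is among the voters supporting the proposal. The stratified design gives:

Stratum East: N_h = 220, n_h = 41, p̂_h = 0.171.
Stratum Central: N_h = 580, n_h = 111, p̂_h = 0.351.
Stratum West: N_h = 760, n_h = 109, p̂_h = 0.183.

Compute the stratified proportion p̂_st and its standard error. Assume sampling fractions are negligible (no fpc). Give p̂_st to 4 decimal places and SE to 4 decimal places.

N = 1560; stratum weights W_h = N_h/N.
p̂_st = Σ W_h p̂_h = (220·0.171 + 580·0.351 + 760·0.183)/1560 = 0.24377
V̂(p̂_st) = Σ W_h² p̂_h(1−p̂_h)/(n_h−1):
  stratum East: (220/1560)²·0.171·0.829/40 = 7.04834e-05
  stratum Central: (580/1560)²·0.351·0.649/110 = 0.000286263
  stratum West: (760/1560)²·0.183·0.817/108 = 0.00032857
V̂(p̂_st) = 0.000685316; SE = √V̂ = 0.0261785

p̂_st ≈ 0.2438, SE ≈ 0.0262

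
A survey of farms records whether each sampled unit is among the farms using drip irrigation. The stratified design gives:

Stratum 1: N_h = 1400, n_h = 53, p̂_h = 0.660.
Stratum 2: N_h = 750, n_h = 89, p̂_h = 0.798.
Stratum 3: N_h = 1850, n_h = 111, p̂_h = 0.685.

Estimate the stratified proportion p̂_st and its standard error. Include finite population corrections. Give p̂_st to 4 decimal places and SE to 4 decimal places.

N = 4000; stratum weights W_h = N_h/N.
p̂_st = Σ W_h p̂_h = (1400·0.660 + 750·0.798 + 1850·0.685)/4000 = 0.69744
V̂(p̂_st) = Σ W_h² (1 − n_h/N_h) p̂_h(1−p̂_h)/(n_h−1):
  stratum 1: (1400/4000)²·(1 − 53/1400)·0.660·0.340/52 = 0.000508622
  stratum 2: (750/4000)²·(1 − 89/750)·0.798·0.202/88 = 5.67563e-05
  stratum 3: (1850/4000)²·(1 − 111/1850)·0.685·0.315/110 = 0.000394421
V̂(p̂_st) = 0.000959799; SE = √V̂ = 0.0309806

p̂_st ≈ 0.6974, SE ≈ 0.0310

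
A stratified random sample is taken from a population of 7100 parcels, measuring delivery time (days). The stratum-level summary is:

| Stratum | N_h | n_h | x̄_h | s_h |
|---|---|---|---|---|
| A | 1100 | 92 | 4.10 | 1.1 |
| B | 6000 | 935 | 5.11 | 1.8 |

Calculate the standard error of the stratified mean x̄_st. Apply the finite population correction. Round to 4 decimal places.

SE(x̄_st) ≈ 0.0488

V̂(x̄_st) = Σ W_h² (1 − n_h/N_h) s_h²/n_h, with W_h = N_h/N and N = 7100:
  stratum A: (1100/7100)²·(1 − 92/1100)·1.1²/92 = 0.00028929
  stratum B: (6000/7100)²·(1 − 935/6000)·1.8²/935 = 0.00208904
V̂(x̄_st) = 0.00237833
SE(x̄_st) = √0.00237833 = 0.0487682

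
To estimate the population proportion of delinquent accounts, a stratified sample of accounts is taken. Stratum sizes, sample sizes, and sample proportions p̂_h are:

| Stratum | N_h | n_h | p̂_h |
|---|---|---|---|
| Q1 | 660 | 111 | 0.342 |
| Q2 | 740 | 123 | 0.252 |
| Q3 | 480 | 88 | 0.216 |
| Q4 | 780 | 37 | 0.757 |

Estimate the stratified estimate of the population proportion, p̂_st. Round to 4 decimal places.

p̂_st ≈ 0.4159

N = 2660; stratum weights W_h = N_h/N.
p̂_st = Σ W_h p̂_h = (660·0.342 + 740·0.252 + 480·0.216 + 780·0.757)/2660 = 0.41592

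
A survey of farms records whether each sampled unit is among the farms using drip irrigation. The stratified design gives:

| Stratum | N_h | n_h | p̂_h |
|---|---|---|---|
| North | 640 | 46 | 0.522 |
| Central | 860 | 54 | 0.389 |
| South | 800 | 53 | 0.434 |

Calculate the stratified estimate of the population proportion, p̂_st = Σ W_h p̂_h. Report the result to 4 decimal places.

N = 2300; stratum weights W_h = N_h/N.
p̂_st = Σ W_h p̂_h = (640·0.522 + 860·0.389 + 800·0.434)/2300 = 0.44166

p̂_st ≈ 0.4417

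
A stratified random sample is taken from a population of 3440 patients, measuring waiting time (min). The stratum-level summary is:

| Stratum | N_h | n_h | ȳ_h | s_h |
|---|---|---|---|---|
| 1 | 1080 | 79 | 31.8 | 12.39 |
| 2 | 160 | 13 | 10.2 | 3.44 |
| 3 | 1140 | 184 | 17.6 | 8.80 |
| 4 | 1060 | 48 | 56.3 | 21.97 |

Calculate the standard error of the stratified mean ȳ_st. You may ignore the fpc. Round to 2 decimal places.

SE(ȳ_st) ≈ 1.09

V̂(ȳ_st) = Σ W_h² s_h²/n_h, with W_h = N_h/N and N = 3440:
  stratum 1: (1080/3440)²·12.39²/79 = 0.191534
  stratum 2: (160/3440)²·3.44²/13 = 0.00196923
  stratum 3: (1140/3440)²·8.80²/184 = 0.0462211
  stratum 4: (1060/3440)²·21.97²/48 = 0.954803
V̂(ȳ_st) = 1.19453
SE(ȳ_st) = √1.19453 = 1.09294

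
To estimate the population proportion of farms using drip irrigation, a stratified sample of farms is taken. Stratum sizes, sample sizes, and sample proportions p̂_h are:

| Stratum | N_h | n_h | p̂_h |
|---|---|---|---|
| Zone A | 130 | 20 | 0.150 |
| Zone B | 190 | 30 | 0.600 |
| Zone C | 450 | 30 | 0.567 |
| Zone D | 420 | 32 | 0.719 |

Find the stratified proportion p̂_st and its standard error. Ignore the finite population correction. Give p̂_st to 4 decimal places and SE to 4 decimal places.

N = 1190; stratum weights W_h = N_h/N.
p̂_st = Σ W_h p̂_h = (130·0.150 + 190·0.600 + 450·0.567 + 420·0.719)/1190 = 0.58036
V̂(p̂_st) = Σ W_h² p̂_h(1−p̂_h)/(n_h−1):
  stratum Zone A: (130/1190)²·0.150·0.850/19 = 8.00847e-05
  stratum Zone B: (190/1190)²·0.600·0.400/29 = 0.000210973
  stratum Zone C: (450/1190)²·0.567·0.433/29 = 0.00121061
  stratum Zone D: (420/1190)²·0.719·0.281/31 = 0.000811854
V̂(p̂_st) = 0.00231352; SE = √V̂ = 0.0480991

p̂_st ≈ 0.5804, SE ≈ 0.0481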